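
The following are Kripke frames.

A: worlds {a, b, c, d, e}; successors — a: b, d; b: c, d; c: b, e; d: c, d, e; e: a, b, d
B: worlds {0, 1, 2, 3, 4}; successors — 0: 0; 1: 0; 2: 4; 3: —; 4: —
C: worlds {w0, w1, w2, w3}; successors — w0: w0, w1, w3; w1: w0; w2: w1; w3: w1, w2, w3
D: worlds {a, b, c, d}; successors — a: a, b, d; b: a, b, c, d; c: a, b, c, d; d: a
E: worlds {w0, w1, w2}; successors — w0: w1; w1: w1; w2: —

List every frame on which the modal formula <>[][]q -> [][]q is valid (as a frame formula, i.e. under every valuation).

This is the axiom for a generalized confluence (Geach) condition; its first-order frame correspondent is forall x forall y forall z ((xRy & x R^2 z) -> exists w (y R^2 w & z = w)).
A: fails — bRc, bR²e but no w with cR²w and e=w.
B: ✓.
C: fails — w0Rw1, w0R²w2 but no w with w1R²w and w2=w.
D: fails — aRd, aR²c but no w with dR²w and c=w.
E: ✓.

B, E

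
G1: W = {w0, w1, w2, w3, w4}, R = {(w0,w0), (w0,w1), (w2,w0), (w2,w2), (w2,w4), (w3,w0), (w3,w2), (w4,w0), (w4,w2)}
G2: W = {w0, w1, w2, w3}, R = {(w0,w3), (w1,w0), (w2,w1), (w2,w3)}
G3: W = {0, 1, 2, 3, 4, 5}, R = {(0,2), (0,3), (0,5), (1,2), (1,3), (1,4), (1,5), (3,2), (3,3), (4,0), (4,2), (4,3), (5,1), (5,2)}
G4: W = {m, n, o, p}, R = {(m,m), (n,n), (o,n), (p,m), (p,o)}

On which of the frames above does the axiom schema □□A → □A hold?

G1

The schema corresponds to density: ∀x ∀y (Rxy → ∃z (Rxz ∧ Rzy)).
G1: ✓.
G2: fails — Rw1w0 but no z with Rw1z and Rzw0.
G3: fails — R14 but no z with R1z and Rz4.
G4: fails — Rpo but no z with Rpz and Rzo.
Valid on: G1.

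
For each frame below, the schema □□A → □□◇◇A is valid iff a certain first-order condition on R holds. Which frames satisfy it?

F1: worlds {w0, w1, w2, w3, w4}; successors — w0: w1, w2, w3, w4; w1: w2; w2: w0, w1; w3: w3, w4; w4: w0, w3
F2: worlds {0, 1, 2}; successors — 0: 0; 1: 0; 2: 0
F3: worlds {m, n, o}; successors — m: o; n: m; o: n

Frame correspondent (Sahlqvist): ∀x ∀z (xR²z → ∃w (xR²w ∧ zR²w)) — i.e. a generalized confluence (Geach) condition.
F1: condition met.
F2: condition met.
F3: fails — mR²n but no w with mR²w and nR²w.

F1, F2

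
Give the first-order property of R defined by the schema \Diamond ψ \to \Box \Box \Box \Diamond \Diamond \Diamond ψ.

This is a Sahlqvist (Geach-type) schema ◇^1□^0ψ → □^3◇^3ψ.
First-order correspondent: \forall x \forall y \forall z ((xRy \wedge x R^3 z) \to \exists w (y = w \wedge z R^3 w)).

\forall x \forall y \forall z ((xRy \wedge x R^3 z) \to \exists w (y = w \wedge z R^3 w))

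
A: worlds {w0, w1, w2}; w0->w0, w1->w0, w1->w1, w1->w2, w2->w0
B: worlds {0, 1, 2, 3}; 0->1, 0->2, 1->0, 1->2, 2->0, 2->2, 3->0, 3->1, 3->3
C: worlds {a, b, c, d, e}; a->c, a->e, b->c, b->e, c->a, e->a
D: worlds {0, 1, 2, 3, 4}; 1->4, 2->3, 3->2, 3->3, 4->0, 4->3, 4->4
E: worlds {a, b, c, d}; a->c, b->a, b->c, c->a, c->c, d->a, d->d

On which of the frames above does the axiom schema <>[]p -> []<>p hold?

A, B, C

The schema corresponds to convergence: forall x forall y forall z (Rxy & Rxz -> exists w (Ryw & Rzw)).
A: satisfies the condition.
B: satisfies the condition.
C: satisfies the condition.
D: fails — R43 and R40 but 3 and 0 have no common successor.
E: fails — Rdd and Rda but d and a have no common successor.
Valid on: A, B, C.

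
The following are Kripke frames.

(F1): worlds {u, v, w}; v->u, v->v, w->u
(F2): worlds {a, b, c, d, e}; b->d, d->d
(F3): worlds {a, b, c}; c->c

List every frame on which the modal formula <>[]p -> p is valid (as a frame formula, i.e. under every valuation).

(F3)

Frame correspondent (Sahlqvist): forall x forall y (Rxy -> Ryx) — i.e. symmetry.
(F1): fails — Rvu but not Ruv.
(F2): fails — Rbd but not Rdb.
(F3): satisfies the condition.
Valid on: (F3).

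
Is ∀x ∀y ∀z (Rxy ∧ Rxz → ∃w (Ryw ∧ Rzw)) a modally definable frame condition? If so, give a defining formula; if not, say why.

Yes: it is convergence, defined by the .2 schema ◇□p → □◇p.
Suppose ◇□p→□◇p is valid. Take Rxy, Rxz and set V(p)={w : Ryw}. Then □p at y so ◇□p at x, so □◇p at x, so ◇p at z, giving w with Rzw and Ryw.

Yes — defined by ◇□p → □◇p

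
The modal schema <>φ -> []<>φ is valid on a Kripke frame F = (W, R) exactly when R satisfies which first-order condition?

Suppose ◇φ→□◇φ is valid. Take Rxy, Rxz and set V(φ)={y}. Then ◇φ at x, so □◇φ at x, so ◇φ at z, so some w with Rzw has φ; w=y, i.e. Rzy. By symmetry of the argument, Ryz.

The Euclidean property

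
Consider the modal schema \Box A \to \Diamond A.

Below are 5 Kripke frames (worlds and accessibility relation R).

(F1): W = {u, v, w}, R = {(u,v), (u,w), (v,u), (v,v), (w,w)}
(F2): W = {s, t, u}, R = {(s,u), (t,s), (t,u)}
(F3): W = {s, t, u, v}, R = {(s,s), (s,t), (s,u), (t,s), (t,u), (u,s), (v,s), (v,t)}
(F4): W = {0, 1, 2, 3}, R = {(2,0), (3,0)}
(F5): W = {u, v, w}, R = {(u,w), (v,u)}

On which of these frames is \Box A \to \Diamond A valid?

The schema corresponds to seriality: \forall x \exists y Rxy.
(F1): satisfies the condition.
(F2): fails — world u has no successor.
(F3): satisfies the condition.
(F4): fails — world 0 has no successor.
(F5): fails — world w has no successor.
Valid on: (F1), (F3).

(F1), (F3)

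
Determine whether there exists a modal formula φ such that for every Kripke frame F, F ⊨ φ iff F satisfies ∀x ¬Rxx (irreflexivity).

Not definable by any modal formula

Modal frame validity is preserved under surjective bounded morphisms.
The 3-cycle (worlds a,b,c with a→b→c→a) is irreflexive, and the map sending every world to a single reflexive point • is a surjective bounded morphism (forth: every edge maps to (•,•); back: every world has a successor). So any modal formula valid on the 3-cycle is also valid on the reflexive point, which is not irreflexive.
So no modal formula (or set of formulas) defines exactly the irreflexive frames.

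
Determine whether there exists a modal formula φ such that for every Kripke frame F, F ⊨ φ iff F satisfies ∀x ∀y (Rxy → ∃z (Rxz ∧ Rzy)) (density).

Yes — defined by □□r → □r

The condition is density. A defining modal formula is □□r → □r.
Suppose □□r→□r is valid. Take Rxy and set V(r)={w : xR²w}. Then □□r at x, so □r at x, so r at y, i.e. ∃z(Rxz∧Rzy).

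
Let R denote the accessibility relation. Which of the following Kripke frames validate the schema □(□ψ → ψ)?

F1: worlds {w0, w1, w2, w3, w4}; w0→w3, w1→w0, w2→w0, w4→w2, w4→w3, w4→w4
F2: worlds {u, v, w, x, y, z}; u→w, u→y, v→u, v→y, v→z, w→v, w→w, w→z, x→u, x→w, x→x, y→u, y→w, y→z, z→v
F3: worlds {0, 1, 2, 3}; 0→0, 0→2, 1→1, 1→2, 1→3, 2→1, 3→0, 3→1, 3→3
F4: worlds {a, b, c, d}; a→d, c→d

Frame correspondent (Sahlqvist): ∀x ∀y (Rxy → Ryy) — i.e. shift-reflexivity.
F1: fails — Rw1w0 but not Rw0w0.
F2: fails — Rvz but not Rzz.
F3: fails — R02 but not R22.
F4: fails — Rad but not Rdd.

none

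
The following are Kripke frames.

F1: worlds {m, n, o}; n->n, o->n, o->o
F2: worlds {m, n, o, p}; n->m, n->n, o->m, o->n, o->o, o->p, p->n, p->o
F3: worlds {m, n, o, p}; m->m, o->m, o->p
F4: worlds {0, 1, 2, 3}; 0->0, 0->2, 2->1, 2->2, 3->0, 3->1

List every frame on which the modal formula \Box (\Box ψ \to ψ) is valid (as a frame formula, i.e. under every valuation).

The schema corresponds to shift-reflexivity: \forall x \forall y (Rxy \to Ryy).
F1: ✓.
F2: fails — Rom but not Rmm.
F3: fails — Rop but not Rpp.
F4: fails — R31 but not R11.

F1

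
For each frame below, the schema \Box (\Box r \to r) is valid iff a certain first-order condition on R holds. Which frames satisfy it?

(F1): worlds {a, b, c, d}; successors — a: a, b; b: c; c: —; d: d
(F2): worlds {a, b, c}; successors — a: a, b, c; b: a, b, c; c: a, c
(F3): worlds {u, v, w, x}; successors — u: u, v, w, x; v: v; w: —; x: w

(F2)

This is the axiom for shift-reflexivity; its first-order frame correspondent is \forall x \forall y (Rxy \to Ryy).
(F1): fails — Rab but not Rbb.
(F2): satisfies the condition.
(F3): fails — Rxw but not Rww.
Valid on: (F2).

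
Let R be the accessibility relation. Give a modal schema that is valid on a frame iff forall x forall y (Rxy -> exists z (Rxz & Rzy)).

This is density; the standard corresponding axiom is C4: □□p → □p.
Suppose □□p→□p is valid. Take Rxy and set V(p)={w : xR²w}. Then □□p at x, so □p at x, so p at y, i.e. ∃z(Rxz∧Rzy).

□□p → □p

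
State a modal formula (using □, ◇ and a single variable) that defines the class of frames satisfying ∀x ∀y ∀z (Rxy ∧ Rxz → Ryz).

◇ψ → □◇ψ

A defining formula is ◇ψ → □◇ψ (the 5 axiom).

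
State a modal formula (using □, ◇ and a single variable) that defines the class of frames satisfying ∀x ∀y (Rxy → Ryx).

A defining formula is q → □◇q (the B axiom).
Suppose q→□◇q is valid. Take Rxy and set V(q)={x}. Then q at x, so □◇q at x, so ◇q at y, so some z with Ryz has q; z=x, i.e. Ryx.

q → □◇q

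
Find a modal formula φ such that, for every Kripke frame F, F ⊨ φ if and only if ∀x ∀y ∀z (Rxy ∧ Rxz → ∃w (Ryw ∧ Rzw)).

◇□ψ → □◇ψ

The condition is convergence. The .2 schema ◇□ψ → □◇ψ defines it.
Suppose ◇□ψ→□◇ψ is valid. Take Rxy, Rxz and set V(ψ)={w : Ryw}. Then □ψ at y so ◇□ψ at x, so □◇ψ at x, so ◇ψ at z, giving w with Rzw and Ryw.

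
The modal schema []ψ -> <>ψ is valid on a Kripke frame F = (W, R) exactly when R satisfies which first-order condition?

seriality: forall x exists y Rxy

This is the D axiom.
It corresponds to seriality: forall x exists y Rxy.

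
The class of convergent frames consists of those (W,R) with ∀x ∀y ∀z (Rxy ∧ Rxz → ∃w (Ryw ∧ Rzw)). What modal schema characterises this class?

◇□r → □◇r

The condition is convergence. The .2 schema ◇□r → □◇r defines it.
Suppose ◇□r→□◇r is valid. Take Rxy, Rxz and set V(r)={w : Ryw}. Then □r at y so ◇□r at x, so □◇r at x, so ◇r at z, giving w with Rzw and Ryw.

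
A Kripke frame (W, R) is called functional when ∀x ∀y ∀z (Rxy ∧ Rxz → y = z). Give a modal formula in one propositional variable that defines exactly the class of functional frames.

◇ψ → □ψ

A defining formula is ◇ψ → □ψ (the CD axiom).
Suppose ◇ψ→□ψ is valid. Take Rxy, Rxz and set V(ψ)={y}. Then ◇ψ at x, so □ψ at x, so ψ at z, i.e. z=y.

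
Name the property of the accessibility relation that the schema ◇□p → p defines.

This is frame-equivalent to p → □◇p (substitute ¬p for p and contrapose).
Suppose p→□◇p is valid. Take Rxy and set V(p)={x}. Then p at x, so □◇p at x, so ◇p at y, so some z with Ryz has p; z=x, i.e. Ryx.
The converse is a direct semantic check.
Frame condition: ∀x ∀y (Rxy → Ryx).

Symmetry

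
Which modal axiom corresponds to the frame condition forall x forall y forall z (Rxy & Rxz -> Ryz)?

This is the Euclidean property; the standard corresponding axiom is 5: ◇q → □◇q.
Suppose ◇q→□◇q is valid. Take Rxy, Rxz and set V(q)={y}. Then ◇q at x, so □◇q at x, so ◇q at z, so some w with Rzw has q; w=y, i.e. Rzy. By symmetry of the argument, Ryz.

◇q → □◇q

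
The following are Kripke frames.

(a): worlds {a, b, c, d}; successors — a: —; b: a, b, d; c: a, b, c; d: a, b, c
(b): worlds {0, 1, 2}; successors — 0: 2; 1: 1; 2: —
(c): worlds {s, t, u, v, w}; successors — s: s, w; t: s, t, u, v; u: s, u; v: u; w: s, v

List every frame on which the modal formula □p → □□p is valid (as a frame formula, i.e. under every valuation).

(b)

Frame correspondent (Sahlqvist): ∀x ∀y ∀z (Rxy ∧ Ryz → Rxz) — i.e. transitivity.
(a): fails — Rcb and Rbd but not Rcd.
(b): condition met.
(c): fails — Rus and Rsw but not Ruw.
Valid on: (b).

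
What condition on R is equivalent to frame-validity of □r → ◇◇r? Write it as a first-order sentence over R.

∀x ∃w (xRw ∧ xR²w)

This is a Sahlqvist (Geach-type) schema ◇^0□^1r → □^0◇^2r.
First-order correspondent: ∀x ∃w (xRw ∧ xR²w).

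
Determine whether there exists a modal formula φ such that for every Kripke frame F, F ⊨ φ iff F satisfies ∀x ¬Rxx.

Any modally definable frame class is closed under surjective bounded morphisms.
The 3-cycle (worlds s,t,u with s→t→u→s) is irreflexive, and the map sending every world to a single reflexive point • is a surjective bounded morphism (forth: every edge maps to (•,•); back: every world has a successor). So any modal formula valid on the 3-cycle is also valid on the reflexive point, which is not irreflexive.
So no modal formula (or set of formulas) defines exactly the irreflexive frames.

No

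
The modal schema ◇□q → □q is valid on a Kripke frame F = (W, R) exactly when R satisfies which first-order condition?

The Euclidean property

This is frame-equivalent to ◇q → □◇q (substitute ¬q for q and contrapose).
Suppose ◇q→□◇q is valid. Take Rxy, Rxz and set V(q)={y}. Then ◇q at x, so □◇q at x, so ◇q at z, so some w with Rzw has q; w=y, i.e. Rzy. By symmetry of the argument, Ryz.
Conversely, on a frame with the Euclidean property the schema holds at every world under every valuation.
So the correspondent is the Euclidean property.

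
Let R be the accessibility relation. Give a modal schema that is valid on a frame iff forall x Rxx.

A defining formula is □ψ → ψ (the T axiom).
Suppose □ψ→ψ is valid. At any x set V(ψ)={w : Rxw}. Then □ψ holds at x, so ψ holds at x, i.e. Rxx.

□ψ → ψ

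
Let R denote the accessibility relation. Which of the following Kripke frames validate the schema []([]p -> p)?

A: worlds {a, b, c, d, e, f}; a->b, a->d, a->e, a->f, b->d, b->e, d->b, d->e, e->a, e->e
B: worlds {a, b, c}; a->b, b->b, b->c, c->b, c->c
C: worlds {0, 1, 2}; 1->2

This is the axiom for shift-reflexivity; its first-order frame correspondent is forall x forall y (Rxy -> Ryy).
A: fails — Rea but not Raa.
B: holds.
C: fails — R12 but not R22.

B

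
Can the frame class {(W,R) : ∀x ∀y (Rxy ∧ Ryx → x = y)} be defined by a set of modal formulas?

Modal frame validity is preserved under surjective bounded morphisms.
The 6-cycle (worlds s,t,u,v,w,x with s→t→u→v→w→x→s) is antisymmetric. Sending even-indexed worlds to a and odd-indexed worlds to b is a surjective bounded morphism onto the two-world frame with a↔b, which is not antisymmetric.
So the class is not modally definable.

No — not modally definable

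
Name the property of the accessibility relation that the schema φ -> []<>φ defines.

Suppose φ→□◇φ is valid. Take Rxy and set V(φ)={x}. Then φ at x, so □◇φ at x, so ◇φ at y, so some z with Ryz has φ; z=x, i.e. Ryx.

symmetry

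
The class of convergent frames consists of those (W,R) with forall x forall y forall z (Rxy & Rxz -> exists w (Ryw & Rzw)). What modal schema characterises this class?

A defining formula is ◇□ψ → □◇ψ (the .2 axiom).
Suppose ◇□ψ→□◇ψ is valid. Take Rxy, Rxz and set V(ψ)={w : Ryw}. Then □ψ at y so ◇□ψ at x, so □◇ψ at x, so ◇ψ at z, giving w with Rzw and Ryw.

◇□ψ → □◇ψ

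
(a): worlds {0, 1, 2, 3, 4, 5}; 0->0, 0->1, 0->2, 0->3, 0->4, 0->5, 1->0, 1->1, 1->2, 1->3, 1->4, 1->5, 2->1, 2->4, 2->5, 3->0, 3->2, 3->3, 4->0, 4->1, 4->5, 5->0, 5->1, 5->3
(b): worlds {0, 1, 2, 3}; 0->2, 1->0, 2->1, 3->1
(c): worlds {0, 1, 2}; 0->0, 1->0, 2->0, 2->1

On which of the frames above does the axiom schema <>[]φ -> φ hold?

none

Frame correspondent (Sahlqvist): forall x forall y (Rxy -> Ryx) — i.e. symmetry.
(a): fails — R53 but not R35.
(b): fails — R10 but not R01.
(c): fails — R10 but not R01.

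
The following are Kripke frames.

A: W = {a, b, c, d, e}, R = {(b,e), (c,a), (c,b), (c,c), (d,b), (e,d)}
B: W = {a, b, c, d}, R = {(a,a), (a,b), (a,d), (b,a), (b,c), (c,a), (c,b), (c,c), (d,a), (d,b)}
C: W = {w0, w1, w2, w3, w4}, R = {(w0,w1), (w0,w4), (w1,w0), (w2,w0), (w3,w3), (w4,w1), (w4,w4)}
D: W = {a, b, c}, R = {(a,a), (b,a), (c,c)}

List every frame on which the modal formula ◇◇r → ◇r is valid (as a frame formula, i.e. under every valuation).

The schema corresponds to transitivity: ∀x ∀y ∀z (Rxy ∧ Ryz → Rxz).
A: fails — Red and Rdb but not Reb.
B: fails — Rbc and Rcb but not Rbb.
C: fails — Rw1w0 and Rw0w4 but not Rw1w4.
D: condition met.

D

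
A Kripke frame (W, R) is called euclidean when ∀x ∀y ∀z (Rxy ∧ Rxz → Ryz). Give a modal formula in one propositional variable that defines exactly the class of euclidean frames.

◇q → □◇q

A defining formula is ◇q → □◇q (the 5 axiom).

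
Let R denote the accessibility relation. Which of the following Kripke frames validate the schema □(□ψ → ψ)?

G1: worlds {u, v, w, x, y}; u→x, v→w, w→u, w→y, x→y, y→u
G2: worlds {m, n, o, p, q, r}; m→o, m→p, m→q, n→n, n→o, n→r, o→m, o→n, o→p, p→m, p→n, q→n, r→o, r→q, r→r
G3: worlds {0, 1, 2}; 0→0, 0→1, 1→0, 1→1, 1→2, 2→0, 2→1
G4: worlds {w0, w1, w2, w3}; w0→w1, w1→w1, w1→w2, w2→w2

G4

This is the axiom for shift-reflexivity; its first-order frame correspondent is ∀x ∀y (Rxy → Ryy).
G1: fails — Rwu but not Ruu.
G2: fails — Rom but not Rmm.
G3: fails — R12 but not R22.
G4: condition met.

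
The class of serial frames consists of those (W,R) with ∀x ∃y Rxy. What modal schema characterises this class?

The condition is seriality. The D schema □ψ → ◇ψ defines it.
Suppose □ψ→◇ψ is valid. At any x set V(ψ)=W. Then □ψ at x, so ◇ψ at x, so x has a successor.

□ψ → ◇ψ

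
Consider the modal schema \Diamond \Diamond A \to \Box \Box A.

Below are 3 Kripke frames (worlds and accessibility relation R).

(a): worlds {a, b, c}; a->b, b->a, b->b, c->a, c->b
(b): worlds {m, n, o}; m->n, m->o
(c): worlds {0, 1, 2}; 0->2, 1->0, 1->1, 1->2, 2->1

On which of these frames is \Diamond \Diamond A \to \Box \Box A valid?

This is the axiom for a generalized confluence (Geach) condition; its first-order frame correspondent is \forall x \forall y \forall z ((x R^2 y \wedge x R^2 z) \to \exists w (y = w \wedge z = w)).
(a): fails — aR²a, aR²b but a ≠ b.
(b): holds.
(c): fails — 1R²0, 1R²1 but 0 ≠ 1.
Valid on: (b).

(b)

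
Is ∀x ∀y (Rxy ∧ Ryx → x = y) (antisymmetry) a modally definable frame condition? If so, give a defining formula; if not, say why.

No

Modal frame validity is preserved under surjective bounded morphisms.
The 6-cycle (worlds 0,1,2,3,4,5 with 0→1→2→3→4→5→0) is antisymmetric. Sending even-indexed worlds to • and odd-indexed worlds to ∘ is a surjective bounded morphism onto the two-world frame with •↔∘, which is not antisymmetric.
So the class is not modally definable.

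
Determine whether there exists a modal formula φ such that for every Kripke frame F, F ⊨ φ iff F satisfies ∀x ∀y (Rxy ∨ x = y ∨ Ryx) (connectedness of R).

Not definable by any modal formula

Any modally definable frame class is closed under disjoint unions.
Take 3 disjoint single-world reflexive frames: each is trivially connected, but their disjoint union has 3 worlds with no edge between distinct components, so it is not connected.
Hence connectedness of R is not modally definable.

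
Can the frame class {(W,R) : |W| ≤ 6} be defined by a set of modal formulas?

Not definable by any modal formula

If a class were modally definable it would be closed under disjoint unions (Goldblatt–Thomason).
Any modal formula valid on each of 7 disjoint one-world frames is valid on their disjoint union (validity is preserved under disjoint unions). Each one-world frame has |W|=1≤6, but the union has |W|=7.
So no modal formula (or set of formulas) defines exactly the |W|≤6 frames.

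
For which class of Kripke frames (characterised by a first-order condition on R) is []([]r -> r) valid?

shift-reflexivity: forall x forall y (Rxy -> Ryy)

This is the T□ axiom.
Its frame correspondent is shift-reflexivity — forall x forall y (Rxy -> Ryy).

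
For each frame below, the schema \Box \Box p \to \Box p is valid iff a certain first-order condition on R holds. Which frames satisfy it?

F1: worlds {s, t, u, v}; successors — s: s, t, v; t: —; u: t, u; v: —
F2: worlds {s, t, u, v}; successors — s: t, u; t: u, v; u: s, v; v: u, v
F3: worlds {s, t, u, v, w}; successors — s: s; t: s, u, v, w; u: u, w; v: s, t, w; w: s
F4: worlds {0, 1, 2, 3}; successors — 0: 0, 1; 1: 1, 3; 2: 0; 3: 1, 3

F1, F4

The schema corresponds to density: \forall x \forall y (Rxy \to \exists z (Rxz \wedge Rzy)).
F1: holds.
F2: fails — Rus but no z with Ruz and Rzs.
F3: fails — Rtv but no z with Rtz and Rzv.
F4: holds.
Valid on: F1, F4.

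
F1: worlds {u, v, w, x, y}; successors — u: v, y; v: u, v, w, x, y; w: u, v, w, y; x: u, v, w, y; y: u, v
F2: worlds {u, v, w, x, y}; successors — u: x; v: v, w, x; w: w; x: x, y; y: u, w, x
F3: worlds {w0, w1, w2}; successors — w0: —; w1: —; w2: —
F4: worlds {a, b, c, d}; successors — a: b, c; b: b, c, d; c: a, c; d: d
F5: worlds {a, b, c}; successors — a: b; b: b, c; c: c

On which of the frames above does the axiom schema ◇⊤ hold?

F1, F2, F4, F5

This is the axiom for seriality; its first-order frame correspondent is ∀x ∃y Rxy.
F1: condition met.
F2: condition met.
F3: fails — world w0 has no successor.
F4: condition met.
F5: condition met.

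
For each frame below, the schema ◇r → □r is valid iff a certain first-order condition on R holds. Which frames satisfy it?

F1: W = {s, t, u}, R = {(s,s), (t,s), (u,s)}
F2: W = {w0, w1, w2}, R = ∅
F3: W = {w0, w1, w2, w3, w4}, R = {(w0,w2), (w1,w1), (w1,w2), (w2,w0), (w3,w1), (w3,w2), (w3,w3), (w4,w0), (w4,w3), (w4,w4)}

F1, F2

This is the axiom for partial functionality; its first-order frame correspondent is ∀x ∀y ∀z (Rxy ∧ Rxz → y = z).
F1: satisfies the condition.
F2: satisfies the condition.
F3: fails — w1 sees both w1 and w2.
Valid on: F1, F2.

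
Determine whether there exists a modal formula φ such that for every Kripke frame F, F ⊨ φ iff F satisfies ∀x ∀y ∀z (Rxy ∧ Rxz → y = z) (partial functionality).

Yes, by ◇q → □q

The condition is partial functionality. A defining modal formula is ◇q → □q.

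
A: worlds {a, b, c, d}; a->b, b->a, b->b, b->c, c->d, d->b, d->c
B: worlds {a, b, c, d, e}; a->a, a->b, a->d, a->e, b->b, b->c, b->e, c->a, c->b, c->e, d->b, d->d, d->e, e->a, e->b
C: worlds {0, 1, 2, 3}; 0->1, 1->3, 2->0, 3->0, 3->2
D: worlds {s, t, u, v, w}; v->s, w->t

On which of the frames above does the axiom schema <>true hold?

A, B, C

This is the axiom for seriality; its first-order frame correspondent is forall x exists y Rxy.
A: holds.
B: holds.
C: holds.
D: fails — world s has no successor.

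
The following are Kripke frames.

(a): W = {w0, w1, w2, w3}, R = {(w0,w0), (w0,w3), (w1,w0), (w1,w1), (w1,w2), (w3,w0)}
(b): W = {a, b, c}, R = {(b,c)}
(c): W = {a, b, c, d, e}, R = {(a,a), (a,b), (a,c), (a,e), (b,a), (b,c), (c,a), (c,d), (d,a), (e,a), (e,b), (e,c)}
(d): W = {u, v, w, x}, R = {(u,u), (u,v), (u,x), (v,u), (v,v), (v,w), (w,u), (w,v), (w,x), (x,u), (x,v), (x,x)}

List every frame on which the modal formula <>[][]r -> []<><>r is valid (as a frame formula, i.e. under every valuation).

The schema corresponds to a generalized confluence (Geach) condition: forall x forall y forall z ((xRy & xRz) -> exists w (y R^2 w & z R^2 w)).
(a): fails — w1Rw0, w1Rw2 but no w with w0R²w and w2R²w.
(b): fails — bRc, bRc but no w with cR²w and cR²w.
(c): condition met.
(d): condition met.

(c), (d)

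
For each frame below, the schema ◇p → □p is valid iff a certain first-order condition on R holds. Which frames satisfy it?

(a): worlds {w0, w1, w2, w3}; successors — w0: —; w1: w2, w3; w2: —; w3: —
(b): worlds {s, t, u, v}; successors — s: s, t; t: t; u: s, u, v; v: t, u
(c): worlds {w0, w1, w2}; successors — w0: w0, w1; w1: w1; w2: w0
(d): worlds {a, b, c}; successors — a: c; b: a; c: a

(d)

This is the axiom for partial functionality; its first-order frame correspondent is ∀x ∀y ∀z (Rxy ∧ Rxz → y = z).
(a): fails — w1 sees both w2 and w3.
(b): fails — s sees both s and t.
(c): fails — w0 sees both w0 and w1.
(d): ✓.
Valid on: (d).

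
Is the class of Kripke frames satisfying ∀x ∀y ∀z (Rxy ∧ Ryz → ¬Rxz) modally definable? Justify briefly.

If a class were modally definable it would be closed under surjective bounded morphisms (Goldblatt–Thomason).
The 5-cycle (worlds s,t,u,v,w with s→t→u→v→w→s) is intransitive. Mapping every world to a single reflexive point • is a surjective bounded morphism; the reflexive point is not intransitive (R••∧R•• but R••).
So the class is not modally definable.

Not definable by any modal formula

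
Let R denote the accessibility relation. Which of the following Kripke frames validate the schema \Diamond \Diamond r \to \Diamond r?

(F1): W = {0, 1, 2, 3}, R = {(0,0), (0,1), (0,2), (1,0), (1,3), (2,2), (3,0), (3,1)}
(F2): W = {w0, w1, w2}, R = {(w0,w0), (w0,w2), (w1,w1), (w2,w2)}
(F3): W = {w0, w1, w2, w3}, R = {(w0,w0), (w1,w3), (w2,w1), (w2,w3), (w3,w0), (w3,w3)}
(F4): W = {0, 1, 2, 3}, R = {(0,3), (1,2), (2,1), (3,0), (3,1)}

The schema corresponds to transitivity: \forall x \forall y \forall z (Rxy \wedge Ryz \to Rxz).
(F1): fails — R10 and R02 but not R12.
(F2): satisfies the condition.
(F3): fails — Rw1w3 and Rw3w0 but not Rw1w0.
(F4): fails — R31 and R12 but not R32.
Valid on: (F2).

(F2)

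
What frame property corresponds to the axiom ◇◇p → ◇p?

transitivity

Equivalently (dual form): □p → □□p.
Suppose □p→□□p is valid. Take Rxy, Ryz and set V(p)={w : Rxw}. Then □p at x, so □□p at x, so □p at y, so p at z, i.e. Rxz.
Conversely, any frame satisfying ∀x ∀y ∀z (Rxy ∧ Ryz → Rxz) validates the schema.
So the correspondent is transitivity.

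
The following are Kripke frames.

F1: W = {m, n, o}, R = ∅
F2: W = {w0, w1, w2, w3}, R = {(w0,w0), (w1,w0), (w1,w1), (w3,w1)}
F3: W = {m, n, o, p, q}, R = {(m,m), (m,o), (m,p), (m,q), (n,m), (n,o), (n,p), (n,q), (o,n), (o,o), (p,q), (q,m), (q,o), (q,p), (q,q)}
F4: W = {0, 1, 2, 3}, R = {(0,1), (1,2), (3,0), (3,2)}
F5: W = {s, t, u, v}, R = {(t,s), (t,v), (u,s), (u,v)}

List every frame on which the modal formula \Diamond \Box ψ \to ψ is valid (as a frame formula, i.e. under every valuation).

This is the axiom for symmetry; its first-order frame correspondent is \forall x \forall y (Rxy \to Ryx).
F1: satisfies the condition.
F2: fails — Rw3w1 but not Rw1w3.
F3: fails — Rmo but not Rom.
F4: fails — R12 but not R21.
F5: fails — Rus but not Rsu.

F1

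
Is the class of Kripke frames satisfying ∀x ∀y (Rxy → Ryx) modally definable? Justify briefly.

The condition is symmetry. A defining modal formula is p → □◇p.

Yes, by p → □◇p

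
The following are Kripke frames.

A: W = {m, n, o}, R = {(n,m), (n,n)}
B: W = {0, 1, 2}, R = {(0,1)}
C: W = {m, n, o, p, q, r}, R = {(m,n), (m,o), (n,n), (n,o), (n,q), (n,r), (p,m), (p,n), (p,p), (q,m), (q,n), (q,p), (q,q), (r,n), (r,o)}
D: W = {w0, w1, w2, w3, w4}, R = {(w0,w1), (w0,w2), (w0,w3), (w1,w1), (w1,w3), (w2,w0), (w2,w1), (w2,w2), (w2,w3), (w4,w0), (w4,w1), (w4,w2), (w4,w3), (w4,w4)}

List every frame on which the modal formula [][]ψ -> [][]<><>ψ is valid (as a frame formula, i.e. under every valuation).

B

This is the axiom for a generalized confluence (Geach) condition; its first-order frame correspondent is forall x forall z (x R^2 z -> exists w (x R^2 w & z R^2 w)).
A: fails — nR²m but no w with nR²w and mR²w.
B: ✓.
C: fails — mR²o but no w with mR²w and oR²w.
D: fails — w0R²w3 but no w with w0R²w and w3R²w.
Valid on: B.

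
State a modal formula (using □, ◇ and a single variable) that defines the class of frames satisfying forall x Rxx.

A defining formula is □ψ → ψ (the T axiom).
Suppose □ψ→ψ is valid. At any x set V(ψ)={w : Rxw}. Then □ψ holds at x, so ψ holds at x, i.e. Rxx.

□ψ → ψ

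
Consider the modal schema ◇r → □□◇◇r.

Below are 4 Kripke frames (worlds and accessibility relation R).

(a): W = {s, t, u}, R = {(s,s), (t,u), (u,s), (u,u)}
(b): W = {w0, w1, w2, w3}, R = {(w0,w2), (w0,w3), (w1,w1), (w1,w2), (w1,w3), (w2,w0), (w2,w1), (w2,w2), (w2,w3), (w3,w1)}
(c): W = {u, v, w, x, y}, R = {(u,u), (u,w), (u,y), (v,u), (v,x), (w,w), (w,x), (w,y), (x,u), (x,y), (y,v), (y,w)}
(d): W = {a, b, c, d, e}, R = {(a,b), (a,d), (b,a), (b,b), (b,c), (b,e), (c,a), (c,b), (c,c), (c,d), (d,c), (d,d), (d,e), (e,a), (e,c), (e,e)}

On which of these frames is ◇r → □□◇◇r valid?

(d)

This is the axiom for a generalized confluence (Geach) condition; its first-order frame correspondent is ∀x ∀y ∀z ((xRy ∧ xR²z) → ∃w (y = w ∧ zR²w)).
(a): fails — tRu, tR²s but no w with u=w and sR²w.
(b): fails — w2Rw0, w2R²w3 but no w with w0=w and w3R²w.
(c): fails — wRx, wR²v but no t with x=t and vR²t.
(d): satisfies the condition.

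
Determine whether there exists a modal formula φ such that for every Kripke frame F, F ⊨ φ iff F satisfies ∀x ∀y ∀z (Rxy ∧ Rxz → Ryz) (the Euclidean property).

Yes, by ◇r → □◇r

The condition is the Euclidean property. A defining modal formula is ◇r → □◇r.
Suppose ◇r→□◇r is valid. Take Rxy, Rxz and set V(r)={y}. Then ◇r at x, so □◇r at x, so ◇r at z, so some w with Rzw has r; w=y, i.e. Rzy. By symmetry of the argument, Ryz.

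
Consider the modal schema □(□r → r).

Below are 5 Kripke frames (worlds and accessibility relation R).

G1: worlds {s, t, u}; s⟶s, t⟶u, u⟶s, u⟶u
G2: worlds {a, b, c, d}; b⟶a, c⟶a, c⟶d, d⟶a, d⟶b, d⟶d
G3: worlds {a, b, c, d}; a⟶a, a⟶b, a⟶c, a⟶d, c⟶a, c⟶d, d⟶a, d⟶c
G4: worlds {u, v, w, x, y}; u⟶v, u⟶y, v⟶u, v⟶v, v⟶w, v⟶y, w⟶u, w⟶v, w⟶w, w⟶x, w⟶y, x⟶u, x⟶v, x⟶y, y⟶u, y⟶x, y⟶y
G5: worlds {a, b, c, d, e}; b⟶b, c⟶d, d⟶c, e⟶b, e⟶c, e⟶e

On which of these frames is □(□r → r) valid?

G1

Frame correspondent (Sahlqvist): ∀x ∀y (Rxy → Ryy) — i.e. shift-reflexivity.
G1: condition met.
G2: fails — Rba but not Raa.
G3: fails — Rcd but not Rdd.
G4: fails — Ryx but not Rxx.
G5: fails — Rcd but not Rdd.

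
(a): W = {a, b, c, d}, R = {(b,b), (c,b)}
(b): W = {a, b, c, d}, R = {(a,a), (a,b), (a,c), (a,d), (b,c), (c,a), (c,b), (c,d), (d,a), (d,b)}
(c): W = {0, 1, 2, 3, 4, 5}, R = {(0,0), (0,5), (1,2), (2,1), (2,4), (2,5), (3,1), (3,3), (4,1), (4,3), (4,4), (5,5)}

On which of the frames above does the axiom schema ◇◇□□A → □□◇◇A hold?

This is the axiom for a generalized confluence (Geach) condition; its first-order frame correspondent is ∀x ∀y ∀z ((xR²y ∧ xR²z) → ∃w (yR²w ∧ zR²w)).
(a): satisfies the condition.
(b): satisfies the condition.
(c): fails — 1R²4, 1R²5 but no w with 4R²w and 5R²w.
Valid on: (a), (b).

(a), (b)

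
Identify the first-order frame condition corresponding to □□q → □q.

This is the C4 axiom.
Its frame correspondent is density — ∀x ∀y (Rxy → ∃z (Rxz ∧ Rzy)).

density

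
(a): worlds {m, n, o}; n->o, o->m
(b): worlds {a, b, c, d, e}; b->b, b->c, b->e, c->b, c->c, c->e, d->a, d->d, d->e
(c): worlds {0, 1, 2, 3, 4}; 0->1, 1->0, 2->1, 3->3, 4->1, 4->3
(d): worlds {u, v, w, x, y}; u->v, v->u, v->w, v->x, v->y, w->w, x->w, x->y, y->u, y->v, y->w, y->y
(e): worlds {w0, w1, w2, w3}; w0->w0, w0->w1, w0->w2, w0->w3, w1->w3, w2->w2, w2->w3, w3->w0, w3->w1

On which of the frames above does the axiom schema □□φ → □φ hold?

(b)

This is the axiom for density; its first-order frame correspondent is ∀x ∀y (Rxy → ∃z (Rxz ∧ Rzy)).
(a): fails — Rno but no z with Rnz and Rzo.
(b): holds.
(c): fails — R10 but no z with R1z and Rz0.
(d): fails — Ruv but no z with Ruz and Rzv.
(e): fails — Rw1w3 but no z with Rw1z and Rzw3.
Valid on: (b).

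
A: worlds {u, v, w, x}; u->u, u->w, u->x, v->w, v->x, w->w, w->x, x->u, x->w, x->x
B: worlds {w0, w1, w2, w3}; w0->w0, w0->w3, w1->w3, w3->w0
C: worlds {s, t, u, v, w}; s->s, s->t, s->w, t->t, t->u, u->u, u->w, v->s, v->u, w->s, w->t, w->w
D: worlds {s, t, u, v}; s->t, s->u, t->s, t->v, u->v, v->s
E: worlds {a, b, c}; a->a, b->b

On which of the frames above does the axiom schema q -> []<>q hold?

The schema corresponds to symmetry: forall x forall y (Rxy -> Ryx).
A: fails — Ruw but not Rwu.
B: fails — Rw1w3 but not Rw3w1.
C: fails — Rwt but not Rtw.
D: fails — Ruv but not Rvu.
E: holds.

E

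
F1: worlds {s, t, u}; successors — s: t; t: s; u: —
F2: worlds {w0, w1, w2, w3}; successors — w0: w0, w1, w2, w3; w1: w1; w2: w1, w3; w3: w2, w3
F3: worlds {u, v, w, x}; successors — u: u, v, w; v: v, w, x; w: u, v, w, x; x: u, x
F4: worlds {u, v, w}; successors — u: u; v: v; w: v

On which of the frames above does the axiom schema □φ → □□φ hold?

This is the axiom for transitivity; its first-order frame correspondent is ∀x ∀y ∀z (Rxy ∧ Ryz → Rxz).
F1: fails — Rts and Rst but not Rtt.
F2: fails — Rw3w2 and Rw2w1 but not Rw3w1.
F3: fails — Ruv and Rvx but not Rux.
F4: holds.
Valid on: F4.

F4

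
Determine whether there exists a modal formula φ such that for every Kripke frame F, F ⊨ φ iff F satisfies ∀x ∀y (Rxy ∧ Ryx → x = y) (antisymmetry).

Not definable by any modal formula

Modal frame validity is preserved under surjective bounded morphisms.
The 8-cycle (worlds w0,w1,w2,w3,w4,w5,w6,w7 with w0→w1→w2→w3→w4→w5→w6→w7→w0) is antisymmetric. Sending even-indexed worlds to • and odd-indexed worlds to ∘ is a surjective bounded morphism onto the two-world frame with •↔∘, which is not antisymmetric.
Hence antisymmetry is not modally definable.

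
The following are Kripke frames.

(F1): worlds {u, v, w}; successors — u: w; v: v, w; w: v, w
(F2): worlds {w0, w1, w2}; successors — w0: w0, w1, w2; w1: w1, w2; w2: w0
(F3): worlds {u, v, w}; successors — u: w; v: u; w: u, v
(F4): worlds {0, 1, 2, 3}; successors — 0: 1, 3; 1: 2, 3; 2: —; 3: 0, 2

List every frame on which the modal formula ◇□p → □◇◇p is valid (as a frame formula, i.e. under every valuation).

Frame correspondent (Sahlqvist): ∀x ∀y ∀z ((xRy ∧ xRz) → ∃w (yRw ∧ zR²w)) — i.e. a generalized confluence (Geach) condition.
(F1): holds.
(F2): holds.
(F3): fails — vRu, vRu but no t with uRt and uR²t.
(F4): fails — 0R3, 0R3 but no w with 3Rw and 3R²w.
Valid on: (F1), (F2).

(F1), (F2)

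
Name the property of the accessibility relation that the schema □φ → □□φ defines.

This schema is the 4 axiom.
Its frame correspondent is transitivity — ∀x ∀y ∀z (Rxy ∧ Ryz → Rxz).

transitivity: ∀x ∀y ∀z (Rxy ∧ Ryz → Rxz)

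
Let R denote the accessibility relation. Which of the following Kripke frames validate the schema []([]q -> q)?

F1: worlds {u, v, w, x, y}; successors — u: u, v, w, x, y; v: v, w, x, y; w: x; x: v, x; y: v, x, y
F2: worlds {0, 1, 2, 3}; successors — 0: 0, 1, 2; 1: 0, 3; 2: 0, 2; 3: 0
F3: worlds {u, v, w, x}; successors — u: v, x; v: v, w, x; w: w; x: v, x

This is the axiom for shift-reflexivity; its first-order frame correspondent is forall x forall y (Rxy -> Ryy).
F1: fails — Ruw but not Rww.
F2: fails — R01 but not R11.
F3: condition met.

F3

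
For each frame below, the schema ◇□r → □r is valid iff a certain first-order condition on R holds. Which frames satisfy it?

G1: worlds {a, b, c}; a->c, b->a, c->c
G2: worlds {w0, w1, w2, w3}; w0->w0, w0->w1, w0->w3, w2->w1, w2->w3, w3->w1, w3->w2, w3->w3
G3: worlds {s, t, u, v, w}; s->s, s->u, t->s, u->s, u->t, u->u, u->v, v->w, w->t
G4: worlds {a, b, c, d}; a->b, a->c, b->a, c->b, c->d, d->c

This is the axiom for a generalized confluence (Geach) condition; its first-order frame correspondent is ∀x ∀y ∀z ((xRy ∧ xRz) → ∃w (yRw ∧ z = w)).
G1: fails — bRa, bRa but no w with aRw and a=w.
G2: fails — w0Rw1, w0Rw0 but no w with w1Rw and w0=w.
G3: fails — uRs, uRt but no w* with sRw* and t=w*.
G4: fails — aRb, aRb but no w with bRw and b=w.
Valid on no frame.

none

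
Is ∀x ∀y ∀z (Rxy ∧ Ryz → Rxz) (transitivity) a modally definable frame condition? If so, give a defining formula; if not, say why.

Yes — defined by □p → □□p

This is a Sahlqvist condition; the 4 axiom □p → □□p defines it.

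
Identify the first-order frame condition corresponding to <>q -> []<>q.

This is the 5 axiom.
Its frame correspondent is the Euclidean property — forall x forall y forall z (Rxy & Rxz -> Ryz).

the Euclidean property: forall x forall y forall z (Rxy & Rxz -> Ryz)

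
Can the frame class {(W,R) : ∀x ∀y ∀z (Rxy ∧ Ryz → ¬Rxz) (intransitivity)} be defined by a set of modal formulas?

Not definable by any modal formula

If a class were modally definable it would be closed under surjective bounded morphisms (Goldblatt–Thomason).
The 3-cycle (worlds 0,1,2 with 0→1→2→0) is intransitive. Mapping every world to a single reflexive point • is a surjective bounded morphism; the reflexive point is not intransitive (R••∧R•• but R••).
So the class is not modally definable.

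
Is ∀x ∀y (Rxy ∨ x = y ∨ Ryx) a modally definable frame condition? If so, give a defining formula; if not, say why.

Not definable by any modal formula

Any modally definable frame class is closed under disjoint unions.
Take 3 disjoint single-world reflexive frames: each is trivially connected, but their disjoint union has 3 worlds with no edge between distinct components, so it is not connected.
So no modal formula (or set of formulas) defines exactly the connected frames.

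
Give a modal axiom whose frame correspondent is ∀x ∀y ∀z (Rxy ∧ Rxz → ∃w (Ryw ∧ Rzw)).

◇□s → □◇s

A defining formula is ◇□s → □◇s (the .2 axiom).
Suppose ◇□s→□◇s is valid. Take Rxy, Rxz and set V(s)={w : Ryw}. Then □s at y so ◇□s at x, so □◇s at x, so ◇s at z, giving w with Rzw and Ryw.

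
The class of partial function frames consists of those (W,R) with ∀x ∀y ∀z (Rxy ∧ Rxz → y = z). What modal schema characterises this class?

◇q → □q

A defining formula is ◇q → □q (the CD axiom).
Suppose ◇q→□q is valid. Take Rxy, Rxz and set V(q)={y}. Then ◇q at x, so □q at x, so q at z, i.e. z=y.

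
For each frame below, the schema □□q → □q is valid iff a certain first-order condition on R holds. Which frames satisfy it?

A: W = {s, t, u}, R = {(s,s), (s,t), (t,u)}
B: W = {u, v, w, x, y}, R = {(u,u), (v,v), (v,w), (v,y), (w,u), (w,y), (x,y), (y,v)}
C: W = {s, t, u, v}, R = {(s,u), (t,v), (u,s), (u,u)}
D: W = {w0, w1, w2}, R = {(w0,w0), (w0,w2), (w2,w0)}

The schema corresponds to density: ∀x ∀y (Rxy → ∃z (Rxz ∧ Rzy)).
A: fails — Rtu but no z with Rtz and Rzu.
B: fails — Rwy but no z with Rwz and Rzy.
C: fails — Rtv but no z with Rtz and Rzv.
D: satisfies the condition.
Valid on: D.

D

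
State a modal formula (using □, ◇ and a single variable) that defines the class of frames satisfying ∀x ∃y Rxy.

A defining formula is □p → ◇p (the D axiom).
Suppose □p→◇p is valid. At any x set V(p)=W. Then □p at x, so ◇p at x, so x has a successor.

□p → ◇p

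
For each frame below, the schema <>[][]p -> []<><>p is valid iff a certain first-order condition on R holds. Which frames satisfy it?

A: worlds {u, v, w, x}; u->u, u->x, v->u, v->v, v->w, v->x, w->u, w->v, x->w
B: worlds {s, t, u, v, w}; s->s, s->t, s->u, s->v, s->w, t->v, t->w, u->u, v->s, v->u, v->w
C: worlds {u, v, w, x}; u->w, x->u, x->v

A

This is the axiom for a generalized confluence (Geach) condition; its first-order frame correspondent is forall x forall y forall z ((xRy & xRz) -> exists w (y R^2 w & z R^2 w)).
A: condition met.
B: fails — sRs, sRw but no w* with sR²w* and wR²w*.
C: fails — uRw, uRw but no t with wR²t and wR²t.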